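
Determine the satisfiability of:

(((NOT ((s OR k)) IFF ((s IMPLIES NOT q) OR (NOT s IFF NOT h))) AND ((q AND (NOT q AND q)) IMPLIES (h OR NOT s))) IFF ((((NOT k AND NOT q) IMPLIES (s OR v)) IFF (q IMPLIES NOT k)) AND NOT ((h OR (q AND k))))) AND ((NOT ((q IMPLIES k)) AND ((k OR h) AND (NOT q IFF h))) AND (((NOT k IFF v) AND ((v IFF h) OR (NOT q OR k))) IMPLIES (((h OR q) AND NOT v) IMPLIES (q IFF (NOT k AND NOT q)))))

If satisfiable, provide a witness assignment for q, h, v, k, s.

The formula is unsatisfiable.

Case q = True: the formula simplifies to ((NOT ((s OR k)) IFF (NOT s OR (NOT s IFF NOT h))) IFF (NOT k AND NOT ((h OR k)))) AND ((NOT k AND ((k OR h) AND NOT h)) AND (((NOT k IFF v) AND ((v IFF h) OR k)) IMPLIES v)).
  k = True: the conjunct NOT k is False.
  k = False: simplifies to ((NOT s IFF (NOT s OR (NOT s IFF NOT h))) IFF NOT h) AND ((h AND NOT h) AND ((v AND (v IFF h)) IMPLIES v)).
    h = True: the conjunct NOT h is False.
    h = False: the conjunct h is False.
Case q = False: the conjunct NOT ((q IMPLIES k)) becomes NOT ((False IMPLIES k)) = False.
Both cases fail — unsatisfiable.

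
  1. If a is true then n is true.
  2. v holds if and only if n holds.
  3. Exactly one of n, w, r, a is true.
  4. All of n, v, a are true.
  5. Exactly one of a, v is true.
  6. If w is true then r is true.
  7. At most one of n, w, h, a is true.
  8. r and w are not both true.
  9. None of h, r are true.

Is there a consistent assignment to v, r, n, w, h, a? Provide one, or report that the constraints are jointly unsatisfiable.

UNSATISFIABLE

Case a = True:
  (1) with a=T forces n = True.
  Constraint (3) is violated (n=T, a=T) — contradiction.
Case a = False:
  Constraint (4) is violated (a=F) — contradiction.
Both cases fail — unsatisfiable.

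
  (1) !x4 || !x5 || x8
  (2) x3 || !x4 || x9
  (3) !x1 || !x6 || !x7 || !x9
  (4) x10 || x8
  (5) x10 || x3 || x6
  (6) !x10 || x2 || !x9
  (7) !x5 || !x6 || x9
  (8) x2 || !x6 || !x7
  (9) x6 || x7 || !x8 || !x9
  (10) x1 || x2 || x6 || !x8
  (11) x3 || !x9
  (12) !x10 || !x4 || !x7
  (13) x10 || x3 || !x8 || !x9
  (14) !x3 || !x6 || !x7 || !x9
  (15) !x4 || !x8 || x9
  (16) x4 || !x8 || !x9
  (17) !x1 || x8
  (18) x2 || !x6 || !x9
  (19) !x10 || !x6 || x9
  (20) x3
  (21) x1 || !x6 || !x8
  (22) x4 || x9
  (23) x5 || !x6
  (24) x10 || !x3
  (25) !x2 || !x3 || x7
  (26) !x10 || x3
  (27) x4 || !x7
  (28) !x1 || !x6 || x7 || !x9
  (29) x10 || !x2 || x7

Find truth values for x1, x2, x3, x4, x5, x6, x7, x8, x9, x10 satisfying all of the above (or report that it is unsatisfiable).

Unit clause (x3) forces x3 = True.
In (x10 || !x3) only x10 is left, so x10 = True.
Set x1 = False.
Try x2 = True:
  (!x2 || !x3 || x7) forces x7 = True.
  (!x10 || !x4 || !x7) forces x4 = False.
  clause (x4 || !x7) is falsified — backtrack.
So x2 = False.
  then (!x10 || x2 || !x9) forces x9 = False.
  then (!x10 || !x6 || x9) forces x6 = False.
  then (x4 || x9) forces x4 = True.
  then (x1 || x2 || x6 || !x8) forces x8 = False.
  then (!x10 || !x4 || !x7) forces x7 = False.
  then (!x4 || !x5 || x8) forces x5 = False.
All clauses satisfied.

x1 = False, x2 = False, x3 = True, x4 = True, x5 = False, x6 = False, x7 = False, x8 = False, x9 = False, x10 = True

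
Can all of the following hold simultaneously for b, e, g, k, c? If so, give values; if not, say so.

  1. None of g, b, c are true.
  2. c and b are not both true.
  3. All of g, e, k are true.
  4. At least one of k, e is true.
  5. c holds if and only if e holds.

Case g = True:
  Constraint (1) is violated (g=T) — contradiction.
Case g = False:
  Constraint (3) is violated (g=F) — contradiction.
Both cases fail — unsatisfiable.

UNSATISFIABLE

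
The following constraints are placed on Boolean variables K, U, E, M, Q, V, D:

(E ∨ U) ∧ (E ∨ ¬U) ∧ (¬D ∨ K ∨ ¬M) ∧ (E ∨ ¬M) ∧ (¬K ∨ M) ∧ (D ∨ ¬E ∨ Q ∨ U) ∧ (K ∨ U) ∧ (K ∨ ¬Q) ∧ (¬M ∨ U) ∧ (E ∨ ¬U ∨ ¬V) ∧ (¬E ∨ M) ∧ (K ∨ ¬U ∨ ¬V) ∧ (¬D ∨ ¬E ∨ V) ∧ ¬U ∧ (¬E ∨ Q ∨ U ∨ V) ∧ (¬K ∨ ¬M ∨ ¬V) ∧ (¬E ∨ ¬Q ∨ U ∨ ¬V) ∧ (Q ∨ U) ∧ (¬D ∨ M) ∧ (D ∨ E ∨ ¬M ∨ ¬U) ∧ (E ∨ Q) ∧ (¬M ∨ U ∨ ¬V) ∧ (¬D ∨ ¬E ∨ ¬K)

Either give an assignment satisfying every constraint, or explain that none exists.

Case U = True:
  Clause (¬U) is falsified — contradiction.
Case U = False:
  (E ∨ U) forces E = True.
  (K ∨ U) forces K = True.
  (¬K ∨ M) forces M = True.
  Clause (¬M ∨ U) is falsified — contradiction.
Both cases fail, so the formula is unsatisfiable.

No satisfying assignment exists.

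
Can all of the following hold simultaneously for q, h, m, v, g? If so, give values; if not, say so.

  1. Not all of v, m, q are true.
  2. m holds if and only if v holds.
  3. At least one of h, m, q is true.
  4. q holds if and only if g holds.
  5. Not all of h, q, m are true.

q: True; h: True; m: False; v: False; g: True

  (1) {v, m, q}: 1/3 true — not all ✓
  (2) m=F, v=F — same ✓
  (3) {h, m, q}: 2 true — at least one ✓
  (4) q=T, g=T — same ✓
  (5) {h, q, m}: 2/3 true — not all ✓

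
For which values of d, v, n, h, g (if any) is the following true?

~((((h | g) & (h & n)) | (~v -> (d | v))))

d: False, v: False, n: False, h: True, g: True

  ~((((h | g) & (h & n)) | (~v -> (d | v)))) = True
    ((h | g) & (h & n)) | (~v -> (d | v)) = False
      (h | g) & (h & n) = False
        h | g = True
        h & n = False
      ~v -> (d | v) = False
        ~v = True
        d | v = False
The formula evaluates to True.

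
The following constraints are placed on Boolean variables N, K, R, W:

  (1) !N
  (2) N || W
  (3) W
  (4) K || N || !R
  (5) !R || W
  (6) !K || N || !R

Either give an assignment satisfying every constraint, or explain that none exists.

N = False, K = False, R = False, W = True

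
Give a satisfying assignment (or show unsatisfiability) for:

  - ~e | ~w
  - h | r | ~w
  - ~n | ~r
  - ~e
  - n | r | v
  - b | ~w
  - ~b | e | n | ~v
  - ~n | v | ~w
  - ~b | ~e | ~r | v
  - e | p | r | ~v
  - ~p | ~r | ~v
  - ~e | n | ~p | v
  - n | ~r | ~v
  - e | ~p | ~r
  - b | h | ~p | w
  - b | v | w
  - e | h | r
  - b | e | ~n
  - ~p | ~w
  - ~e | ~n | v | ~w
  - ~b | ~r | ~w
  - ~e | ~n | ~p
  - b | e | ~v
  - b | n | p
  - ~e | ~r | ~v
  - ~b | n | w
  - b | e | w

n = True, w = False, e = False, p = True, r = False, v = False, h = True, b = True

Unit clause (~e) forces e = False.
Set n = True.
  then (~n | ~r) forces r = False.
  then (e | h | r) forces h = True.
  then (b | e | ~n) forces b = True.
Try w = True:
  (~n | v | ~w) forces v = True.
  (e | p | r | ~v) forces p = True.
  clause (~p | ~w) is falsified — backtrack.
So w = False.
Set p = True.
Set v = False.
All clauses satisfied.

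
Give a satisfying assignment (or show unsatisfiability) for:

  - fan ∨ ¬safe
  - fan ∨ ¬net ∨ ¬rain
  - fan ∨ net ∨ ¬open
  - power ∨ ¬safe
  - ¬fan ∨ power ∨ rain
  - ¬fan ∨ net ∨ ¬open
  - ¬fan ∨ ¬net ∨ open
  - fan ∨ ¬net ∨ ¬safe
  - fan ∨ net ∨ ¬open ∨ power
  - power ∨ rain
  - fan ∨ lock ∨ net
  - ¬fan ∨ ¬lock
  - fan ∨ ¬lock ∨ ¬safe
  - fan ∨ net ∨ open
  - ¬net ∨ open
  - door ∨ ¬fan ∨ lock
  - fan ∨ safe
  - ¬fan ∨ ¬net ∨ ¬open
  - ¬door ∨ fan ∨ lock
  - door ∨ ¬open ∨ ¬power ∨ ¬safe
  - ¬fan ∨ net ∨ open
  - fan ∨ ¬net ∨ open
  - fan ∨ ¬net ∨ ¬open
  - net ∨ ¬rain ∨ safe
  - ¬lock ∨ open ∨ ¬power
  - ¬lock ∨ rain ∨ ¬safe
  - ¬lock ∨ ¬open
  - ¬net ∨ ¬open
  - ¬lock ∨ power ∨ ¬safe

Case open = True:
  (¬lock ∨ ¬open) forces lock = False.
  (¬net ∨ ¬open) forces net = False.
  (fan ∨ net ∨ ¬open) forces fan = True.
  Clause (¬fan ∨ net ∨ ¬open) is falsified — contradiction.
Case open = False:
  (¬net ∨ open) forces net = False.
  (fan ∨ net ∨ open) forces fan = True.
  Clause (¬fan ∨ net ∨ open) is falsified — contradiction.
Both cases fail, so the formula is unsatisfiable.

UNSATISFIABLE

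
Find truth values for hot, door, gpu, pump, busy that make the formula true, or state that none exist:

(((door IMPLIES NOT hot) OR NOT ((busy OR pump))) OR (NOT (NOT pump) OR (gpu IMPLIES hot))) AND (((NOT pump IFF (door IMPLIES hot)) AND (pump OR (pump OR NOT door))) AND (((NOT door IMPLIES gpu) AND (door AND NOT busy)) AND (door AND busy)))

Unsatisfiable — no assignment works.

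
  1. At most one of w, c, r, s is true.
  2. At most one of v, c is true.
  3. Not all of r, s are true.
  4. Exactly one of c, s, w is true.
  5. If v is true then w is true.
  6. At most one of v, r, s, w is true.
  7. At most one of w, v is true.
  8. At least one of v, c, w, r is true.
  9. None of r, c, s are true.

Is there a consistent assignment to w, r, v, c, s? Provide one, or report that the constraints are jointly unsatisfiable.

w = True; r = False; v = False; c = False; s = False

  (1) {w, c, r, s}: 1 true — at most one ✓
  (2) {v, c}: 0 true — at most one ✓
  (3) {r, s}: 0/2 true — not all ✓
  (4) {c, s, w}: 1 true — exactly one ✓
  (5) v=F ⇒ w: vacuous ✓
  (6) {v, r, s, w}: 1 true — at most one ✓
  (7) {w, v}: 1 true — at most one ✓
  (8) {v, c, w, r}: 1 true — at least one ✓
  (9) {r, c, s}: 0 true — none ✓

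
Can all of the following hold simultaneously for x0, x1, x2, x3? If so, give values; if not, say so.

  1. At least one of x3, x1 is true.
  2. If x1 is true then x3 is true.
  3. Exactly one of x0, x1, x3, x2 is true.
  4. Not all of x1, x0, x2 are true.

x0 = False; x1 = False; x2 = False; x3 = True

  (1) {x3, x1}: 1 true — at least one ✓
  (2) x1=F ⇒ x3: vacuous ✓
  (3) {x0, x1, x3, x2}: 1 true — exactly one ✓
  (4) {x1, x0, x2}: 0/3 true — not all ✓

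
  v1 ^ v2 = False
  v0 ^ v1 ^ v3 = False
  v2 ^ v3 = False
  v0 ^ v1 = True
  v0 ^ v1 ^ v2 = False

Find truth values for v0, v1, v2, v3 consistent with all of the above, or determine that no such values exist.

v0 = False, v1 = True, v2 = True, v3 = True

v1 ^ v2 = T ^ T = False ✓
v0 ^ v1 ^ v3 = F ^ T ^ T = False ✓
v2 ^ v3 = T ^ T = False ✓
v0 ^ v1 = F ^ T = True ✓
v0 ^ v1 ^ v2 = F ^ T ^ T = False ✓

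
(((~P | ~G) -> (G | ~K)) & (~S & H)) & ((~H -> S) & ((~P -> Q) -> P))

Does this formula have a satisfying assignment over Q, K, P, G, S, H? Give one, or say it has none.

Q: True; K: False; P: True; G: True; S: False; H: True

  ((~P | ~G) -> (G | ~K)) & (~S & H) = True
    (~P | ~G) -> (G | ~K) = True
      ~P | ~G = False
        ~P = False
        ~G = False
      G | ~K = True
        ~K = True
    ~S & H = True
      ~S = True
  (~H -> S) & ((~P -> Q) -> P) = True
    ~H -> S = True
      ~H = False
    (~P -> Q) -> P = True
      ~P -> Q = True
        ~P = False
Both conjuncts True, so the formula holds.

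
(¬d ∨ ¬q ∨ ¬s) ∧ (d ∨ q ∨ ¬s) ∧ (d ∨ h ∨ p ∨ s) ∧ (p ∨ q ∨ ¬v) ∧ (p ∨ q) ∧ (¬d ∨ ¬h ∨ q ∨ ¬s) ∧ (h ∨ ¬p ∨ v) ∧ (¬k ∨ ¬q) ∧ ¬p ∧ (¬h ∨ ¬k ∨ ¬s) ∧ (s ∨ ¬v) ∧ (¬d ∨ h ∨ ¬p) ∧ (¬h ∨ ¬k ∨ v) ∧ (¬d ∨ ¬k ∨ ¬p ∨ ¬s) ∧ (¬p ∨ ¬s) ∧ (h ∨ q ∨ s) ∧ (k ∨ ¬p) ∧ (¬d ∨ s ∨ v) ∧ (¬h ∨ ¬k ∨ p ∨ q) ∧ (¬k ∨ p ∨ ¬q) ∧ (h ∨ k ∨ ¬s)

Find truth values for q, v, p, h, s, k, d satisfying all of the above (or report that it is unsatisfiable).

q: True, v: False, p: False, h: True, s: True, k: False, d: False

Unit clause (¬p) forces p = False.
In (p ∨ q) only q is left, so q = True.
In (¬k ∨ ¬q) only ¬k is left, so k = False.
Set v = False.
Try h = False:
  (h ∨ k ∨ ¬s) forces s = False.
  (d ∨ h ∨ p ∨ s) forces d = True.
  clause (¬d ∨ s ∨ v) is falsified — backtrack.
So h = True.
Set s = True.
  then (¬d ∨ ¬q ∨ ¬s) forces d = False.
All clauses satisfied.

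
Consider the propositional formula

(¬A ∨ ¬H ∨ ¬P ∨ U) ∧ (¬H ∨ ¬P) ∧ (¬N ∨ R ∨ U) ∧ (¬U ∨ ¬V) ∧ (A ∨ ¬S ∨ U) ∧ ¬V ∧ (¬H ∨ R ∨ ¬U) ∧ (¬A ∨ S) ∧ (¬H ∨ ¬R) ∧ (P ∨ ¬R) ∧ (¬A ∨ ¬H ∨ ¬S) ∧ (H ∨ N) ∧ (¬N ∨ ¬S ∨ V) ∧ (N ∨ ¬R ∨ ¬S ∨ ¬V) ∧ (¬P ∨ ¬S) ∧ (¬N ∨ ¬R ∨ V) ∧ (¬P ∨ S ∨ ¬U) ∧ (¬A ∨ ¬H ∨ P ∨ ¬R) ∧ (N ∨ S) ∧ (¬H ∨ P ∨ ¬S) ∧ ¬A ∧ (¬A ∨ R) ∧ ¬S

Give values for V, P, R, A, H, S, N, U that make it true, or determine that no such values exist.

V = False, P = False, R = False, A = False, H = False, S = False, N = True, U = True

Unit clause (¬V) forces V = False.
Unit clause (¬A) forces A = False.
Unit clause (¬S) forces S = False.
In (N ∨ S) only N is left, so N = True.
In (¬N ∨ ¬R ∨ V) only ¬R is left, so R = False.
In (¬N ∨ R ∨ U) only U is left, so U = True.
In (¬H ∨ R ∨ ¬U) only ¬H is left, so H = False.
In (¬P ∨ S ∨ ¬U) only ¬P is left, so P = False.
All clauses satisfied.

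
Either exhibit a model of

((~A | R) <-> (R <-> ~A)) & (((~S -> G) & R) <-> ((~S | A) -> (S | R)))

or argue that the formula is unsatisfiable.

A = False; G = True; S = False; R = True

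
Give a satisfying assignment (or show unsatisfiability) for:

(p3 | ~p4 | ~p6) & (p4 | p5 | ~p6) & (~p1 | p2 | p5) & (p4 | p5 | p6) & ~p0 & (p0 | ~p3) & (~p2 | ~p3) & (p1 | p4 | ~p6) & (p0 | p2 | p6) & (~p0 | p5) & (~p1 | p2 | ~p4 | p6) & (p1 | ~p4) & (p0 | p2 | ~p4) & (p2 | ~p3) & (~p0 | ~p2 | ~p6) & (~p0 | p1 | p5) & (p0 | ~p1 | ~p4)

Unit clause (~p0) forces p0 = False.
In (p0 | ~p3) only ~p3 is left, so p3 = False.
Set p1 = False.
  then (p1 | ~p4) forces p4 = False.
  then (p1 | p4 | ~p6) forces p6 = False.
  then (p0 | p2 | p6) forces p2 = True.
  then (p4 | p5 | p6) forces p5 = True.
All clauses satisfied.

p0: False, p1: False, p2: True, p3: False, p4: False, p5: True, p6: False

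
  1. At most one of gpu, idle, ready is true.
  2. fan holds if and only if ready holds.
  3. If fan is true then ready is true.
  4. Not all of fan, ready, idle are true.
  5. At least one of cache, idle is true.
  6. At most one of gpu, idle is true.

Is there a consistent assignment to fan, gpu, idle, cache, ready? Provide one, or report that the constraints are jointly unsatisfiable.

fan: False; gpu: False; idle: False; cache: True; ready: False

  (1) {gpu, idle, ready}: 0 true — at most one ✓
  (2) fan=F, ready=F — same ✓
  (3) fan=F ⇒ ready: vacuous ✓
  (4) {fan, ready, idle}: 0/3 true — not all ✓
  (5) {cache, idle}: 1 true — at least one ✓
  (6) {gpu, idle}: 0 true — at most one ✓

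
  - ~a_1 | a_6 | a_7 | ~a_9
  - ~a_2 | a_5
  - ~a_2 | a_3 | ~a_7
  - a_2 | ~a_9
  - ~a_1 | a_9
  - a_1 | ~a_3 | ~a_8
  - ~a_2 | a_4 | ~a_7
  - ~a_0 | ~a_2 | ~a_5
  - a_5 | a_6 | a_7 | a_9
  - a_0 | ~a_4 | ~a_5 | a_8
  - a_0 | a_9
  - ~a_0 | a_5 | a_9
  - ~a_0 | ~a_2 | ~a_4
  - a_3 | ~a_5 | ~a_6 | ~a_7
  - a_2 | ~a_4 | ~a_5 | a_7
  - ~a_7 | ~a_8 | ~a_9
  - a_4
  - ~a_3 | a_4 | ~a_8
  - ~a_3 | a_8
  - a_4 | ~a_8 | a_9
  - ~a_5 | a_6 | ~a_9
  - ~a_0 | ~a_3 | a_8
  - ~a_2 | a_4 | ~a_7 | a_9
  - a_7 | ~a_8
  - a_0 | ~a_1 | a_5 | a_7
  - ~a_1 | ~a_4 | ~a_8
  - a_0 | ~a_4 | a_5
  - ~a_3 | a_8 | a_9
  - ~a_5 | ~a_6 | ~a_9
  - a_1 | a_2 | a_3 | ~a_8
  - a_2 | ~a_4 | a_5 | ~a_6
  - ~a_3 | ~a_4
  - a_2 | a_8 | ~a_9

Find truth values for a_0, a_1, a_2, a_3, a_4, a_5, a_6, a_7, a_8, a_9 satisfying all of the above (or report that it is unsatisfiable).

Unit clause (a_4) forces a_4 = True.
In (~a_3 | ~a_4) only ~a_3 is left, so a_3 = False.
Set a_0 = True.
  then (~a_0 | ~a_2 | ~a_4) forces a_2 = False.
  then (a_2 | ~a_9) forces a_9 = False.
  then (~a_1 | a_9) forces a_1 = False.
  then (~a_0 | a_5 | a_9) forces a_5 = True.
  then (a_2 | ~a_4 | ~a_5 | a_7) forces a_7 = True.
  then (a_1 | a_2 | a_3 | ~a_8) forces a_8 = False.
  then (a_3 | ~a_5 | ~a_6 | ~a_7) forces a_6 = False.
All clauses satisfied.

a_0 = True; a_1 = False; a_2 = False; a_3 = False; a_4 = True; a_5 = True; a_6 = False; a_7 = True; a_8 = False; a_9 = False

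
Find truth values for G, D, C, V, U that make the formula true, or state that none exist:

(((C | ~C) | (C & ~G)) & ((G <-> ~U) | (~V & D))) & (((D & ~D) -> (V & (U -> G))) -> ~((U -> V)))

G: False; D: False; C: True; V: False; U: True

  ((C | ~C) | (C & ~G)) & ((G <-> ~U) | (~V & D)) = True
    (C | ~C) | (C & ~G) = True
      C | ~C = True
        ~C = False
      C & ~G = True
        ~G = True
    (G <-> ~U) | (~V & D) = True
      G <-> ~U = True
        ~U = False
      ~V & D = False
        ~V = True
  ((D & ~D) -> (V & (U -> G))) -> ~((U -> V)) = True
    (D & ~D) -> (V & (U -> G)) = True
      D & ~D = False
        ~D = True
      V & (U -> G) = False
        U -> G = False
    ~((U -> V)) = True
      U -> V = False
Both conjuncts True, so the formula holds.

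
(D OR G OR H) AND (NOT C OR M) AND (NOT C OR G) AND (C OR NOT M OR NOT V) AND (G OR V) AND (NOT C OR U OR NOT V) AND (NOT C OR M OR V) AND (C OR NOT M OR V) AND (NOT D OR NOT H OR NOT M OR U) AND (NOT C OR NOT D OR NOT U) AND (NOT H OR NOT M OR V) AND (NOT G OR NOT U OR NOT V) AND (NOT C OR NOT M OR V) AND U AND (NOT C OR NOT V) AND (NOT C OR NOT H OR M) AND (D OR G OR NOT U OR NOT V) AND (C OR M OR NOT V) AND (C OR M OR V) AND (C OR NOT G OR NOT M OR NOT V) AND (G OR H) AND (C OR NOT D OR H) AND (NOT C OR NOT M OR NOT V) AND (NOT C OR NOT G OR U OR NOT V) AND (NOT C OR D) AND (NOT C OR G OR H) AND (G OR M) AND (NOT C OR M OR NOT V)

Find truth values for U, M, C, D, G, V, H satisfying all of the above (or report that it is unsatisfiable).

Unsatisfiable

Case M = True:
  (U) forces U = True.
  If C = True:
    (NOT C OR G) forces G = True.
    (NOT C OR NOT D OR NOT U) forces D = False.
    clause (NOT C OR D) is falsified.
  If C = False:
    (C OR NOT M OR NOT V) forces V = False.
    clause (C OR NOT M OR V) is falsified.
  Every sub-case reaches a contradiction.
Case M = False:
  (NOT C OR M) forces C = False.
  (U) forces U = True.
  (C OR M OR NOT V) forces V = False.
  Clause (C OR M OR V) is falsified — contradiction.
Both cases fail, so the formula is unsatisfiable.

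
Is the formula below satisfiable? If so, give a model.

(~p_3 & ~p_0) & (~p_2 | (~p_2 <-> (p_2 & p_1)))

p_0 = False; p_1 = True; p_2 = False; p_3 = False

  ~p_3 & ~p_0 = True
    ~p_3 = True
    ~p_0 = True
  ~p_2 | (~p_2 <-> (p_2 & p_1)) = True
    ~p_2 = True
    ~p_2 <-> (p_2 & p_1) = False
      ~p_2 = True
      p_2 & p_1 = False
Both conjuncts True, so the formula holds.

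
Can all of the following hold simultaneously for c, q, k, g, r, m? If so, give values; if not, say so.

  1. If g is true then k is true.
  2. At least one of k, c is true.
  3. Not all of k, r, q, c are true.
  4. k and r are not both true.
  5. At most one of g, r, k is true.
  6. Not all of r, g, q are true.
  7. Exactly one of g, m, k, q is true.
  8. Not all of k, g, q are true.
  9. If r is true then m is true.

c: True, q: False, k: False, g: False, r: False, m: True

  (1) g=F ⇒ k: vacuous ✓
  (2) {k, c}: 1 true — at least one ✓
  (3) {k, r, q, c}: 1/4 true — not all ✓
  (4) k=F, r=F — not both ✓
  (5) {g, r, k}: 0 true — at most one ✓
  (6) {r, g, q}: 0/3 true — not all ✓
  (7) {g, m, k, q}: 1 true — exactly one ✓
  (8) {k, g, q}: 0/3 true — not all ✓
  (9) r=F ⇒ m: vacuous ✓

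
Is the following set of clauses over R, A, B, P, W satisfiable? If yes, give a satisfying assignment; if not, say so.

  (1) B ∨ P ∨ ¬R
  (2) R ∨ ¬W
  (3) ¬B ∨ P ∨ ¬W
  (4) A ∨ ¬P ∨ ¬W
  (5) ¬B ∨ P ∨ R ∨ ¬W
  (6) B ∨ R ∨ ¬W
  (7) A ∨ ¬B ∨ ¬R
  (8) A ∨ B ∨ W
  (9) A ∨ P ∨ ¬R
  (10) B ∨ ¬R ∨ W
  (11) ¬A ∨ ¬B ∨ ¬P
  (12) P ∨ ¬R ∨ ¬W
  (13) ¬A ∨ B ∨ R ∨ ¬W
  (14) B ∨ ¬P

Set R = False.
  then (R ∨ ¬W) forces W = False.
Set A = False.
  then (A ∨ B ∨ W) forces B = True.
Set P = False.
All clauses satisfied.

R = False, A = False, B = True, P = False, W = False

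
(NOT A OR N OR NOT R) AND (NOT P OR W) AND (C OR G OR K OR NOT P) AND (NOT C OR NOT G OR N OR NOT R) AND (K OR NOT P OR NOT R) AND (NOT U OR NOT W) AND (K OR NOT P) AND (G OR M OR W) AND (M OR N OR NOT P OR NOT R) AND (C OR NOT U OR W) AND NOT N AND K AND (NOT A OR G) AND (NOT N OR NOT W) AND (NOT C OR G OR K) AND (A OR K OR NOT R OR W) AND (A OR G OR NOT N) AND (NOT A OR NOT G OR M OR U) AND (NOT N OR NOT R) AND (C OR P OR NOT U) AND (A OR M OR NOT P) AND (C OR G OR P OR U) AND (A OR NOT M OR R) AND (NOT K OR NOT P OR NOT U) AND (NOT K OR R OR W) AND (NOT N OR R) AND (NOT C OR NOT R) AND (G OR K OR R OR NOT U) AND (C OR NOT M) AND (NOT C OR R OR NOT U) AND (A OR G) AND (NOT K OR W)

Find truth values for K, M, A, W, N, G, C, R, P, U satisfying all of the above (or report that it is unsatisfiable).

K = True, M = True, A = True, W = True, N = False, G = True, C = True, R = False, P = True, U = False

Unit clause (NOT N) forces N = False.
Unit clause (K) forces K = True.
In (NOT K OR W) only W is left, so W = True.
In (NOT U OR NOT W) only NOT U is left, so U = False.
Set M = True.
  then (C OR NOT M) forces C = True.
  then (NOT C OR NOT R) forces R = False.
  then (A OR NOT M OR R) forces A = True.
  then (NOT A OR G) forces G = True.
Set P = True.
All clauses satisfied.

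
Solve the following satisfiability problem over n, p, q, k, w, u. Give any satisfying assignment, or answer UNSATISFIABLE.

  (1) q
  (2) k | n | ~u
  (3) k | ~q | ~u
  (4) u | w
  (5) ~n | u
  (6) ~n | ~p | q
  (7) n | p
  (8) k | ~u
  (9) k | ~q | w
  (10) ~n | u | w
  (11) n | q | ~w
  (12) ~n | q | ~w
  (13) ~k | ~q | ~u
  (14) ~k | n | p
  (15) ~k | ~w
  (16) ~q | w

n = False, p = True, q = True, k = False, w = True, u = False

Unit clause (q) forces q = True.
In (~q | w) only w is left, so w = True.
In (~k | ~w) only ~k is left, so k = False.
In (k | ~q | ~u) only ~u is left, so u = False.
In (~n | u) only ~n is left, so n = False.
In (n | p) only p is left, so p = True.
All clauses satisfied.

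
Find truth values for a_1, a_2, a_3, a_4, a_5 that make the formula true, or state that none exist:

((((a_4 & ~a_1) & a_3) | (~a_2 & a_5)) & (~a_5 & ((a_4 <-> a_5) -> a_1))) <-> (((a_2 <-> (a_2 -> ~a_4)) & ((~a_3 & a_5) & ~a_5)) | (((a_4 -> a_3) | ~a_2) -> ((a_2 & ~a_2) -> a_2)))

a_1=F; a_2=F; a_3=T; a_4=T; a_5=F

  ((((a_4 & ~a_1) & a_3) | (~a_2 & a_5)) & (~a_5 & ((a_4 <-> a_5) -> a_1))) <-> (((a_2 <-> (a_2 -> ~a_4)) & ((~a_3 & a_5) & ~a_5)) | (((a_4 -> a_3) | ~a_2) -> ((a_2 & ~a_2) -> a_2))) = True
    (((a_4 & ~a_1) & a_3) | (~a_2 & a_5)) & (~a_5 & ((a_4 <-> a_5) -> a_1)) = True
      ((a_4 & ~a_1) & a_3) | (~a_2 & a_5) = True
        (a_4 & ~a_1) & a_3 = True
          a_4 & ~a_1 = True
            ~a_1 = True
        ~a_2 & a_5 = False
          ~a_2 = True
      ~a_5 & ((a_4 <-> a_5) -> a_1) = True
        ~a_5 = True
        (a_4 <-> a_5) -> a_1 = True
          a_4 <-> a_5 = False
    ((a_2 <-> (a_2 -> ~a_4)) & ((~a_3 & a_5) & ~a_5)) | (((a_4 -> a_3) | ~a_2) -> ((a_2 & ~a_2) -> a_2)) = True
      (a_2 <-> (a_2 -> ~a_4)) & ((~a_3 & a_5) & ~a_5) = False
        a_2 <-> (a_2 -> ~a_4) = False
          a_2 -> ~a_4 = True
            ~a_4 = False
        (~a_3 & a_5) & ~a_5 = False
          ~a_3 & a_5 = False
            ~a_3 = False
          ~a_5 = True
      ((a_4 -> a_3) | ~a_2) -> ((a_2 & ~a_2) -> a_2) = True
        (a_4 -> a_3) | ~a_2 = True
          a_4 -> a_3 = True
          ~a_2 = True
        (a_2 & ~a_2) -> a_2 = True
          a_2 & ~a_2 = False
            ~a_2 = True
The formula evaluates to True.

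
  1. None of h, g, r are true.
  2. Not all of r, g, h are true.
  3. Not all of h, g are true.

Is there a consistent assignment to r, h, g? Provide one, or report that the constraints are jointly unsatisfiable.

r=F, h=F, g=F

  (1) {h, g, r}: 0 true — none ✓
  (2) {r, g, h}: 0/3 true — not all ✓
  (3) {h, g}: 0/2 true — not all ✓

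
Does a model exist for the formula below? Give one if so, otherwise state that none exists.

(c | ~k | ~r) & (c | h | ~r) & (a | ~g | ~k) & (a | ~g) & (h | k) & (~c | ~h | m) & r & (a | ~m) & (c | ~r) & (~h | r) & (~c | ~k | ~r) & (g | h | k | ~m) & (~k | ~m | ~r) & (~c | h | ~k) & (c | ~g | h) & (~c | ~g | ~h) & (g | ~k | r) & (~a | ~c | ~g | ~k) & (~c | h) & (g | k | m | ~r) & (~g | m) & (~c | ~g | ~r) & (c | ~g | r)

h=T, m=T, a=T, r=T, k=F, g=F, c=T

Unit clause (r) forces r = True.
In (c | ~r) only c is left, so c = True.
In (~c | ~k | ~r) only ~k is left, so k = False.
In (~c | h) only h is left, so h = True.
In (~c | ~g | ~r) only ~g is left, so g = False.
In (~c | ~h | m) only m is left, so m = True.
In (a | ~m) only a is left, so a = True.
All clauses satisfied.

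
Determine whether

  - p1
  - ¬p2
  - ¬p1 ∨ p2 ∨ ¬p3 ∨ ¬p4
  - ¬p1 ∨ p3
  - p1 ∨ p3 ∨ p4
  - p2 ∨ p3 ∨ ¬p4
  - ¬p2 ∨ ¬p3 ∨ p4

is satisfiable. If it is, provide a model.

Unit clause (p1) forces p1 = True.
Unit clause (¬p2) forces p2 = False.
In (¬p1 ∨ p3) only p3 is left, so p3 = True.
In (¬p1 ∨ p2 ∨ ¬p3 ∨ ¬p4) only ¬p4 is left, so p4 = False.
All clauses satisfied.

p1 = True; p2 = False; p3 = True; p4 = False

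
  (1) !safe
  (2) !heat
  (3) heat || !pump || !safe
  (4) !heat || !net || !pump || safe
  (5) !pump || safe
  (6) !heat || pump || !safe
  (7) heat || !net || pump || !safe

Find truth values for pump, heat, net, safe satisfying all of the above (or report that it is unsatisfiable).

pump=F, heat=F, net=F, safe=F

Unit clause (!safe) forces safe = False.
Unit clause (!heat) forces heat = False.
In (!pump || safe) only !pump is left, so pump = False.
Set net = False.
All clauses satisfied.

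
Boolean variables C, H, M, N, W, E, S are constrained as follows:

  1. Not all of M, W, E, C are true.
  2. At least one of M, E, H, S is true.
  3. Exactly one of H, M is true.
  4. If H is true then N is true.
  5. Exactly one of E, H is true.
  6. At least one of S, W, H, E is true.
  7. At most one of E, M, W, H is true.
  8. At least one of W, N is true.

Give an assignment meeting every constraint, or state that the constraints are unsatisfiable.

C = True; H = True; M = False; N = True; W = False; E = False; S = False

  (1) {M, W, E, C}: 1/4 true — not all ✓
  (2) {M, E, H, S}: 1 true — at least one ✓
  (3) {H, M}: 1 true — exactly one ✓
  (4) H=T ⇒ N: T ✓
  (5) {E, H}: 1 true — exactly one ✓
  (6) {S, W, H, E}: 1 true — at least one ✓
  (7) {E, M, W, H}: 1 true — at most one ✓
  (8) {W, N}: 1 true — at least one ✓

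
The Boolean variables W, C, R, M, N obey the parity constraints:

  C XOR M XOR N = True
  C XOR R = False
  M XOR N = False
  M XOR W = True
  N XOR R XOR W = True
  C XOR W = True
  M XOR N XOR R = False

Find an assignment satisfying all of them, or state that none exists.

Unsatisfiable

Adding constraints 1, 2, 4, 5 mod 2: every variable appears an even number of times on the left, so the left side is 0.
But the right sides sum to 1 (mod 2). 0 ≠ 1 — the system is inconsistent.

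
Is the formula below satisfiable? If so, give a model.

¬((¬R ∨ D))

R: True; D: False

  ¬((¬R ∨ D)) = True
    ¬R ∨ D = False
      ¬R = False
The formula evaluates to True.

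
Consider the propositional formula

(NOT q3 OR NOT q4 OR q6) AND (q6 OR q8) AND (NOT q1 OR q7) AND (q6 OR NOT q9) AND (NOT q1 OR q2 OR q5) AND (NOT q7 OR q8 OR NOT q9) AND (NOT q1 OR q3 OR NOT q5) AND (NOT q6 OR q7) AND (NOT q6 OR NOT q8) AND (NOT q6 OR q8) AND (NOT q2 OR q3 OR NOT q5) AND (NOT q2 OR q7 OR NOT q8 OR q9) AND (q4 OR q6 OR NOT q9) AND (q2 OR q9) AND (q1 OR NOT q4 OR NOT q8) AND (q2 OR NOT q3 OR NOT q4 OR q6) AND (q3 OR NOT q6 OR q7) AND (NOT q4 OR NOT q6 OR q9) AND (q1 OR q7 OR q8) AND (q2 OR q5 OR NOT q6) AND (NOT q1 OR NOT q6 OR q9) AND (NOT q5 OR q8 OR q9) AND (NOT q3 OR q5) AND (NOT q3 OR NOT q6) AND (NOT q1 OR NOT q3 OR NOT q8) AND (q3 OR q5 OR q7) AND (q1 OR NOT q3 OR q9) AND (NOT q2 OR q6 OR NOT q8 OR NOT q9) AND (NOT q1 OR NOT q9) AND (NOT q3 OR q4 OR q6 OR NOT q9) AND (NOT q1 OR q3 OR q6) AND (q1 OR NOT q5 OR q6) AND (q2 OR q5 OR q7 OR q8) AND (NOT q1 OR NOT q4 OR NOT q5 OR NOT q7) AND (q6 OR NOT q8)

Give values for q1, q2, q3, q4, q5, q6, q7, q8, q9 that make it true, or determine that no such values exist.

Unsatisfiable — no assignment works.

Case q8 = True:
  (NOT q6 OR NOT q8) forces q6 = False.
  Clause (q6 OR NOT q8) is falsified — contradiction.
Case q8 = False:
  (q6 OR q8) forces q6 = True.
  Clause (NOT q6 OR q8) is falsified — contradiction.
Both cases fail, so the formula is unsatisfiable.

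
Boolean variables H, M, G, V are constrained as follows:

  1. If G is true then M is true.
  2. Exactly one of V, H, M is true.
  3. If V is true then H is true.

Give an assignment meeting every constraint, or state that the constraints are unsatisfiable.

H = False; M = True; G = False; V = False

  (1) G=F ⇒ M: vacuous ✓
  (2) {V, H, M}: 1 true — exactly one ✓
  (3) V=F ⇒ H: vacuous ✓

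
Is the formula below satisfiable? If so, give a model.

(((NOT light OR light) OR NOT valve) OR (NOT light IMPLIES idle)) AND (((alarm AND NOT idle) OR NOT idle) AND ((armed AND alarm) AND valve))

light: False; idle: False; armed: True; alarm: True; valve: True

  ((NOT light OR light) OR NOT valve) OR (NOT light IMPLIES idle) = True
    (NOT light OR light) OR NOT valve = True
      NOT light OR light = True
        NOT light = True
      NOT valve = False
    NOT light IMPLIES idle = False
      NOT light = True
  ((alarm AND NOT idle) OR NOT idle) AND ((armed AND alarm) AND valve) = True
    (alarm AND NOT idle) OR NOT idle = True
      alarm AND NOT idle = True
        NOT idle = True
      NOT idle = True
    (armed AND alarm) AND valve = True
      armed AND alarm = True
Both conjuncts True, so the formula holds.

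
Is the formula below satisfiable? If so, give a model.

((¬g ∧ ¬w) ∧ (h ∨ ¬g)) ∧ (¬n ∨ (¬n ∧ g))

w = False, n = False, g = False, h = False

  (¬g ∧ ¬w) ∧ (h ∨ ¬g) = True
    ¬g ∧ ¬w = True
      ¬g = True
      ¬w = True
    h ∨ ¬g = True
      ¬g = True
  ¬n ∨ (¬n ∧ g) = True
    ¬n = True
    ¬n ∧ g = False
      ¬n = True
Both conjuncts True, so the formula holds.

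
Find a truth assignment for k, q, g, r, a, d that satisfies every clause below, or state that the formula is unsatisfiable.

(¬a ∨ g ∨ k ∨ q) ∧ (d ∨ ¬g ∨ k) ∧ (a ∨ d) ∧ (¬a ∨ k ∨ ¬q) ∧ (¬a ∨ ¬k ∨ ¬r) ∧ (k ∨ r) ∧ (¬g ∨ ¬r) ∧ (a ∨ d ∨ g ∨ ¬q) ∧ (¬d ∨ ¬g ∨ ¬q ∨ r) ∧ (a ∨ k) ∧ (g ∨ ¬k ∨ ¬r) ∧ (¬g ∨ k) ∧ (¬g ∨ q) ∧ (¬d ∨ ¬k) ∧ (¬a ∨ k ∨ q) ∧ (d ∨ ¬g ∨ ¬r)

k: True, q: True, g: False, r: False, a: True, d: False

Try k = False:
  (k ∨ r) forces r = True.
  (¬g ∨ ¬r) forces g = False.
  (a ∨ k) forces a = True.
  (¬a ∨ g ∨ k ∨ q) forces q = True.
  clause (¬a ∨ k ∨ ¬q) is falsified — backtrack.
So k = True.
  then (¬d ∨ ¬k) forces d = False.
  then (a ∨ d) forces a = True.
  then (¬a ∨ ¬k ∨ ¬r) forces r = False.
Set q = True.
Set g = False.
All clauses satisfied.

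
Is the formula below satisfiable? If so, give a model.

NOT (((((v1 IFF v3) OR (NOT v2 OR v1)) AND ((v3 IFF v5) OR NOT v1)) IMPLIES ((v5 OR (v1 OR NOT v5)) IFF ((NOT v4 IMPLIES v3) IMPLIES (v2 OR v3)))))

v1 = False, v2 = False, v3 = False, v4 = True, v5 = True

  NOT (((((v1 IFF v3) OR (NOT v2 OR v1)) AND ((v3 IFF v5) OR NOT v1)) IMPLIES ((v5 OR (v1 OR NOT v5)) IFF ((NOT v4 IMPLIES v3) IMPLIES (v2 OR v3))))) = True
    (((v1 IFF v3) OR (NOT v2 OR v1)) AND ((v3 IFF v5) OR NOT v1)) IMPLIES ((v5 OR (v1 OR NOT v5)) IFF ((NOT v4 IMPLIES v3) IMPLIES (v2 OR v3))) = False
      ((v1 IFF v3) OR (NOT v2 OR v1)) AND ((v3 IFF v5) OR NOT v1) = True
        (v1 IFF v3) OR (NOT v2 OR v1) = True
          v1 IFF v3 = True
          NOT v2 OR v1 = True
            NOT v2 = True
        (v3 IFF v5) OR NOT v1 = True
          v3 IFF v5 = False
          NOT v1 = True
      (v5 OR (v1 OR NOT v5)) IFF ((NOT v4 IMPLIES v3) IMPLIES (v2 OR v3)) = False
        v5 OR (v1 OR NOT v5) = True
          v1 OR NOT v5 = False
            NOT v5 = False
        (NOT v4 IMPLIES v3) IMPLIES (v2 OR v3) = False
          NOT v4 IMPLIES v3 = True
            NOT v4 = False
          v2 OR v3 = False
The formula evaluates to True.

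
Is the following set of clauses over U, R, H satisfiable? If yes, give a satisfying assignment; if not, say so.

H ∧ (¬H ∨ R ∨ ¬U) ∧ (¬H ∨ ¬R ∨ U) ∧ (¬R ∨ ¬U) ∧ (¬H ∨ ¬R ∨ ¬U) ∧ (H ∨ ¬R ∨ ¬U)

U = False, R = False, H = True

Unit clause (H) forces H = True.
Try U = True:
  (¬H ∨ R ∨ ¬U) forces R = True.
  clause (¬R ∨ ¬U) is falsified — backtrack.
So U = False.
  then (¬H ∨ ¬R ∨ U) forces R = False.
Check each clause:
  (H): H holds.
  (¬H ∨ R ∨ ¬U): ¬U holds.
  (¬H ∨ ¬R ∨ U): ¬R holds.
  (¬R ∨ ¬U): ¬R holds.
  (¬H ∨ ¬R ∨ ¬U): ¬R holds.
  (H ∨ ¬R ∨ ¬U): H holds.
All clauses satisfied.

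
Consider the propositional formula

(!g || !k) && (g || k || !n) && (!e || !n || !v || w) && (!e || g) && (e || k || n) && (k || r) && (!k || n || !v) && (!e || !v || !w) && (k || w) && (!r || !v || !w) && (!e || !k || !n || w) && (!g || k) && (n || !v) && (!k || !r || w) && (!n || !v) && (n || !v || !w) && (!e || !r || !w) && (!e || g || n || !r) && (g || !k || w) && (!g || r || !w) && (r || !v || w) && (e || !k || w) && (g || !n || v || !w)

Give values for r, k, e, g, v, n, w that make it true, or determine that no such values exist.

Set r = True.
Set k = True.
  then (!g || !k) forces g = False.
  then (!e || g) forces e = False.
  then (!k || !r || w) forces w = True.
  then (!r || !v || !w) forces v = False.
  then (g || !n || v || !w) forces n = False.
All clauses satisfied.

r = True, k = True, e = False, g = False, v = False, n = False, w = True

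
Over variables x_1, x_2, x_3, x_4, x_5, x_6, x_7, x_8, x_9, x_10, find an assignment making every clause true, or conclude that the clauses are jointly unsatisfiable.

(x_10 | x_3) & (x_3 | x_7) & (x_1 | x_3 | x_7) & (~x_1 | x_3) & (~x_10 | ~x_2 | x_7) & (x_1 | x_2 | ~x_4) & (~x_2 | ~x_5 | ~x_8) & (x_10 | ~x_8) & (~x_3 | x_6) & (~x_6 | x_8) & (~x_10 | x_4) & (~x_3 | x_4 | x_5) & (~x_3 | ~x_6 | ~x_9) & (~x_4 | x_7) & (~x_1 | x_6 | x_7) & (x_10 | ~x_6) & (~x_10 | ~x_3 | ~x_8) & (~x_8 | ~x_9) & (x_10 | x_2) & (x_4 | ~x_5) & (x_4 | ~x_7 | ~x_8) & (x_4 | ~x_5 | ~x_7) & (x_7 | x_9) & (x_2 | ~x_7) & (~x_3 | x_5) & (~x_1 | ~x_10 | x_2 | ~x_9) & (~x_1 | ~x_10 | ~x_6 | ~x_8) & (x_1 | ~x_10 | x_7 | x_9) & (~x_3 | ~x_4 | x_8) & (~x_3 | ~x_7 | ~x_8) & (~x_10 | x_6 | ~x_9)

x_1=F, x_2=T, x_3=F, x_4=T, x_5=F, x_6=F, x_7=T, x_8=F, x_9=F, x_10=T

Try x_1 = True:
  (~x_1 | x_3) forces x_3 = True.
  (~x_3 | x_6) forces x_6 = True.
  (~x_6 | x_8) forces x_8 = True.
  (x_10 | ~x_8) forces x_10 = True.
  clause (~x_10 | ~x_3 | ~x_8) is falsified — backtrack.
So x_1 = False.
Set x_2 = True.
Set x_3 = False.
  then (x_10 | x_3) forces x_10 = True.
  then (x_3 | x_7) forces x_7 = True.
  then (~x_10 | x_4) forces x_4 = True.
Set x_5 = False.
Set x_6 = False.
  then (~x_10 | x_6 | ~x_9) forces x_9 = False.
Set x_8 = False.
All clauses satisfied.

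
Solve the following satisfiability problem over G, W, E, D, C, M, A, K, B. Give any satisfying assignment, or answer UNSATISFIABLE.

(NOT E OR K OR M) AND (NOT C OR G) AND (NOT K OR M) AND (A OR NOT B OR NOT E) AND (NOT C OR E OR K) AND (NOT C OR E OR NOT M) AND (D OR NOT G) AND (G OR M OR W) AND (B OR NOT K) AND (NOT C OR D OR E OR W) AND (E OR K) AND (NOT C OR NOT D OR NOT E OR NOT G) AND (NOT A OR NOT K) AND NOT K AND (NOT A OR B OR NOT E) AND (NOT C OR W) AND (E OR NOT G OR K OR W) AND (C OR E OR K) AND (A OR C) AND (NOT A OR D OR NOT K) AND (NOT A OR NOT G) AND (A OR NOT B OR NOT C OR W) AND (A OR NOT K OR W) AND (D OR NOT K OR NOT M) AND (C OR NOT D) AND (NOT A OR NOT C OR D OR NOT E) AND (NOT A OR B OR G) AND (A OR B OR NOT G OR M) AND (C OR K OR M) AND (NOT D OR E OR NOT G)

G = False, W = False, E = True, D = False, C = False, M = True, A = True, K = False, B = True

Unit clause (NOT K) forces K = False.
In (E OR K) only E is left, so E = True.
In (NOT E OR K OR M) only M is left, so M = True.
Try G = True:
  (D OR NOT G) forces D = True.
  (NOT C OR NOT D OR NOT E OR NOT G) forces C = False.
  clause (C OR NOT D) is falsified — backtrack.
So G = False.
  then (NOT C OR G) forces C = False.
  then (A OR C) forces A = True.
  then (C OR NOT D) forces D = False.
  then (NOT A OR B OR G) forces B = True.
Set W = False.
All clauses satisfied.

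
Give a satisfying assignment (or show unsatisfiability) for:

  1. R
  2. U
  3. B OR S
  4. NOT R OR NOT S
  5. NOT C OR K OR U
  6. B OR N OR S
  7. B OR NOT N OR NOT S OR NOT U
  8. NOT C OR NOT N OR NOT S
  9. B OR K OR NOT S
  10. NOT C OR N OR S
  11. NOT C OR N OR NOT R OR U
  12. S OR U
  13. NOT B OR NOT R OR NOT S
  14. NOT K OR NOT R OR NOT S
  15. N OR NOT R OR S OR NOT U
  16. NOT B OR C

N=T, U=T, K=T, C=T, R=T, B=T, S=F

Unit clause (R) forces R = True.
Unit clause (U) forces U = True.
In (NOT R OR NOT S) only NOT S is left, so S = False.
In (N OR NOT R OR S OR NOT U) only N is left, so N = True.
In (B OR S) only B is left, so B = True.
In (NOT B OR C) only C is left, so C = True.
Set K = True.
All clauses satisfied.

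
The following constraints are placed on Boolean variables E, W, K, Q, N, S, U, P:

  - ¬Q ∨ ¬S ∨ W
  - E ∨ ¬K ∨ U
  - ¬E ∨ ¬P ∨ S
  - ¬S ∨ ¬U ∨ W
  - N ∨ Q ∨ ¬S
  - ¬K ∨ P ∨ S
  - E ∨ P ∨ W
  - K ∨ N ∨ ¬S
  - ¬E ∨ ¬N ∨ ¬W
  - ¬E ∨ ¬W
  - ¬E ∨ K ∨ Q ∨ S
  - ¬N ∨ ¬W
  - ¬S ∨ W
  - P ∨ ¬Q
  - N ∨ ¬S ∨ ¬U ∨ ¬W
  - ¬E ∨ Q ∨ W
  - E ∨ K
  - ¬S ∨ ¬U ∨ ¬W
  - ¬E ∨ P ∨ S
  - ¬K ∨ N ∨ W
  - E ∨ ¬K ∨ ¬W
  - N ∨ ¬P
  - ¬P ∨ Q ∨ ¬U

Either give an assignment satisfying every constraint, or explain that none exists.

Try E = True:
  (¬E ∨ ¬W) forces W = False.
  (¬S ∨ W) forces S = False.
  (¬E ∨ ¬P ∨ S) forces P = False.
  clause (¬E ∨ P ∨ S) is falsified — backtrack.
So E = False.
  then (E ∨ K) forces K = True.
  then (E ∨ ¬K ∨ ¬W) forces W = False.
  then (E ∨ ¬K ∨ U) forces U = True.
  then (¬S ∨ ¬U ∨ W) forces S = False.
  then (¬K ∨ P ∨ S) forces P = True.
  then (¬K ∨ N ∨ W) forces N = True.
  then (¬P ∨ Q ∨ ¬U) forces Q = True.
All clauses satisfied.

E = False, W = False, K = True, Q = True, N = True, S = False, U = True, P = True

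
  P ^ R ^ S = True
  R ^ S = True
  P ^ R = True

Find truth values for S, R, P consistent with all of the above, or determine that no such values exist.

S = False, R = True, P = False

P ^ R ^ S = F ^ T ^ F = True ✓
R ^ S = T ^ F = True ✓
P ^ R = F ^ T = True ✓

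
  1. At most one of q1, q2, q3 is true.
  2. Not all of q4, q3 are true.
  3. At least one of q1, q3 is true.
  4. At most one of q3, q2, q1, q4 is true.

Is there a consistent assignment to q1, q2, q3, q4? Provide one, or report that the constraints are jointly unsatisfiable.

q1 = True, q2 = False, q3 = False, q4 = False

  (1) {q1, q2, q3}: 1 true — at most one ✓
  (2) {q4, q3}: 0/2 true — not all ✓
  (3) {q1, q3}: 1 true — at least one ✓
  (4) {q3, q2, q1, q4}: 1 true — at most one ✓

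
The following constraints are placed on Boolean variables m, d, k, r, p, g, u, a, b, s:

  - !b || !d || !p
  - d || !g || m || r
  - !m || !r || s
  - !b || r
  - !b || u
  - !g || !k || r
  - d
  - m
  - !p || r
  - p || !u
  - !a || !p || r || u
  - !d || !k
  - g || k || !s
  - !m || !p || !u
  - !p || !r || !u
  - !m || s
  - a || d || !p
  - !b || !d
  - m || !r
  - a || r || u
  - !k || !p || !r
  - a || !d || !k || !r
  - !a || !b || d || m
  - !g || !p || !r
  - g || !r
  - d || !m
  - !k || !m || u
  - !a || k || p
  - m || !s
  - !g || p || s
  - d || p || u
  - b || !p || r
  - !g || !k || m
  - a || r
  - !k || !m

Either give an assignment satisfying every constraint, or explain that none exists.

m = True; d = True; k = False; r = True; p = False; g = True; u = False; a = False; b = False; s = True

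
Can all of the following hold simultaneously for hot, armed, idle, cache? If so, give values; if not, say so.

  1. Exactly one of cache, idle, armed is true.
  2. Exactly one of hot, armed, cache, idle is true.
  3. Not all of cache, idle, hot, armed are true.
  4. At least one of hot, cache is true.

hot = False, armed = False, idle = False, cache = True

  (1) {cache, idle, armed}: 1 true — exactly one ✓
  (2) {hot, armed, cache, idle}: 1 true — exactly one ✓
  (3) {cache, idle, hot, armed}: 1/4 true — not all ✓
  (4) {hot, cache}: 1 true — at least one ✓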